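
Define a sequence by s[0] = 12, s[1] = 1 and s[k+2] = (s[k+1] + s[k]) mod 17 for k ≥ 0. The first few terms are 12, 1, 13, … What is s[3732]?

Computing terms: s[0] = 12, s[1] = 1, s[2] = 13, s[3] = 14, s[4] = 10, s[5] = 7, s[6] = 0, s[7] = 7, s[8] = 7, s[9] = 14, s[10] = 4, s[11] = 1, s[12] = 5, s[13] = 6, s[14] = 11, s[15] = 0, s[16] = 11, s[17] = 11, s[18] = 5, s[19] = 16, s[20] = 4, s[21] = 3, s[22] = 7, s[23] = 10, s[24] = 0, s[25] = 10, s[26] = 10, s[27] = 3, s[28] = 13, s[29] = 16, s[30] = 12, s[31] = 11, s[32] = 6, s[33] = 0, s[34] = 6, s[35] = 6, s[36] = 12, s[37] = 1.
Since (s[36], s[37]) = (s[0], s[1]) = (12, 1) (two consecutive terms determine the rest), the sequence is periodic with period 36.
So s[3732] = s[0 + ((3732-0) mod 36)] = s[24] = 0.

0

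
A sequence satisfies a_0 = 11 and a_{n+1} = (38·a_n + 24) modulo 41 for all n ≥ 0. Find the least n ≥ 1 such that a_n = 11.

We have a_0 = 11,  a_1 = 32,  a_2 = 10,  a_3 = 35,  a_4 = 1,  a_5 = 21,  a_6 = 2,  a_7 = 18,  a_8 = 11.
The sequence repeats with period 8.
The value 11 next appears (with n ≥ 1) at a_8.

8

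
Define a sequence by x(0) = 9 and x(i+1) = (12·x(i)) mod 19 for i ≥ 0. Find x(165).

Listing terms: x(0) = 9; x(1) = 13; x(2) = 4; x(3) = 10; x(4) = 6; x(5) = 15; x(6) = 9.
The sequence repeats with period 6.
(165 - 0) mod 6 = 3, so x(165) = x(3) = 10.

10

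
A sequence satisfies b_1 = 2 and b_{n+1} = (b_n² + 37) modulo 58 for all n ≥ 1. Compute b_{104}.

57

b_1 = 2, b_2 = 41, b_3 = 36, b_4 = 57, b_5 = 38, b_6 = 31, b_7 = 12, b_8 = 7, b_9 = 28, b_{10} = 9, b_{11} = 2.
Since b_{11} = b_1 = 2, the sequence is periodic with period 10.
(104 - 1) mod 10 = 3, so b_{104} = b_4 = 57.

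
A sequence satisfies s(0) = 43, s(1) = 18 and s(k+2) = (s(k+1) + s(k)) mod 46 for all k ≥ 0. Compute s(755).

35

We have s(0) = 43, s(1) = 18, s(2) = 15, s(3) = 33, s(4) = 2, s(5) = 35, s(6) = 37, s(7) = 26, s(8) = 17, s(9) = 43, s(10) = 14, s(11) = 11, s(12) = 25, s(13) = 36, s(14) = 15, s(15) = 5, s(16) = 20, s(17) = 25, s(18) = 45, s(19) = 24, s(20) = 23, s(21) = 1, s(22) = 24, s(23) = 25, s(24) = 3, s(25) = 28, s(26) = 31, s(27) = 13, s(28) = 44, s(29) = 11, s(30) = 9, s(31) = 20, s(32) = 29, s(33) = 3, s(34) = 32, s(35) = 35, s(36) = 21, s(37) = 10, s(38) = 31, s(39) = 41, s(40) = 26, s(41) = 21, s(42) = 1, s(43) = 22, s(44) = 23, s(45) = 45, s(46) = 22, s(47) = 21, s(48) = 43, s(49) = 18.
Since (s(48), s(49)) = (s(0), s(1)) = (43, 18) (two consecutive terms determine the rest), the sequence is periodic with period 48.
(755 - 0) mod 48 = 35, so s(755) = s(35) = 35.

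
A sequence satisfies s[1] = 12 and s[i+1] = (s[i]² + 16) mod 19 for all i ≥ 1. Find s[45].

Computing terms: s[1] = 12, s[2] = 8, s[3] = 4, s[4] = 13, s[5] = 14, s[6] = 3, s[7] = 6, s[8] = 14.
Since s[8] = s[5] = 14, the sequence is eventually periodic: after a pre-period of length 4 it cycles with period 3.
For i ≥ 5, s[i] depends only on (i - 5) mod 3. (45 - 5) mod 3 = 1, so s[45] = s[6] = 3.

3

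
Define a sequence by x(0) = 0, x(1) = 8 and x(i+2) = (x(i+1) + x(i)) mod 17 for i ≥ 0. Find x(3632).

x(0) = 0, x(1) = 8, x(2) = 8, x(3) = 16, x(4) = 7, x(5) = 6, x(6) = 13, x(7) = 2, x(8) = 15, x(9) = 0, x(10) = 15, x(11) = 15, x(12) = 13, x(13) = 11, x(14) = 7, x(15) = 1, x(16) = 8, x(17) = 9, x(18) = 0, x(19) = 9, x(20) = 9, x(21) = 1, x(22) = 10, x(23) = 11, x(24) = 4, x(25) = 15, x(26) = 2, x(27) = 0, x(28) = 2, x(29) = 2, x(30) = 4, x(31) = 6, x(32) = 10, x(33) = 16, x(34) = 9, x(35) = 8, x(36) = 0, x(37) = 8.
The sequence repeats with period 36.
(3632 - 0) mod 36 = 32, so x(3632) = x(32) = 10.

10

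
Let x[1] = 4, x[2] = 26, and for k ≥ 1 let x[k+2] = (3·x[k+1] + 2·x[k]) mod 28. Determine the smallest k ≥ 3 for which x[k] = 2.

3

Computing terms: x[1] = 4, x[2] = 26, x[3] = 2, x[4] = 2, x[5] = 10, x[6] = 6, x[7] = 10, x[8] = 14, x[9] = 6, x[10] = 18, x[11] = 10, x[12] = 10, x[13] = 22, x[14] = 2, x[15] = 22, x[16] = 14, x[17] = 2, x[18] = 6, x[19] = 22, x[20] = 22, x[21] = 26, x[22] = 10, x[23] = 26, x[24] = 14, x[25] = 10, x[26] = 2, x[27] = 26, x[28] = 26, x[29] = 18, x[30] = 22, x[31] = 18, x[32] = 14, x[33] = 22, x[34] = 10, x[35] = 18, x[36] = 18, x[37] = 6, x[38] = 26, x[39] = 6, x[40] = 14, x[41] = 26, x[42] = 22, x[43] = 6, x[44] = 6, x[45] = 2, x[46] = 18, x[47] = 2, x[48] = 14, x[49] = 18, x[50] = 26, x[51] = 2.
Since (x[50], x[51]) = (x[2], x[3]) = (26, 2) (two consecutive terms determine the rest), the sequence is eventually periodic: after a pre-period of length 1 it cycles with period 48.
The value 2 first appears (with k ≥ 3) at x[3].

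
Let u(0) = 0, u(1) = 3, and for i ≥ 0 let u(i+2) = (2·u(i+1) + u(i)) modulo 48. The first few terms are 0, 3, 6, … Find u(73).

Computing terms: u(0) = 0,  u(1) = 3,  u(2) = 6,  u(3) = 15,  u(4) = 36,  u(5) = 39,  u(6) = 18,  u(7) = 27,  u(8) = 24,  u(9) = 27,  u(10) = 30,  u(11) = 39,  u(12) = 12,  u(13) = 15,  u(14) = 42,  u(15) = 3,  u(16) = 0,  u(17) = 3.
Since (u(16), u(17)) = (u(0), u(1)) = (0, 3) (two consecutive terms determine the rest), the sequence is periodic with period 16.
So u(73) = u(0 + ((73-0) mod 16)) = u(9) = 27.

27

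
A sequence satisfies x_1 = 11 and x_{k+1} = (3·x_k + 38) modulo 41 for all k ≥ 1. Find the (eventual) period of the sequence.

8

Listing terms: x_1 = 11, x_2 = 30, x_3 = 5, x_4 = 12, x_5 = 33, x_6 = 14, x_7 = 39, x_8 = 32, x_9 = 11.
The sequence repeats with period 8.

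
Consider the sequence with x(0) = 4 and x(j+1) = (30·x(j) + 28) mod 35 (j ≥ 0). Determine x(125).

23

We have x(0) = 4,  x(1) = 8,  x(2) = 23,  x(3) = 18,  x(4) = 8.
Since x(4) = x(1) = 8, the sequence is eventually periodic: after a pre-period of length 1 it cycles with period 3.
For j ≥ 1, x(j) depends only on (j - 1) mod 3. (125 - 1) mod 3 = 1, so x(125) = x(2) = 23.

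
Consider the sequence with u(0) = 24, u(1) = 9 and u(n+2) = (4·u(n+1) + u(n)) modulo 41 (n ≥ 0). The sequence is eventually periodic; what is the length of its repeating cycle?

40

u(0) = 24,  u(1) = 9,  u(2) = 19,  u(3) = 3,  u(4) = 31,  u(5) = 4,  u(6) = 6,  u(7) = 28,  u(8) = 36,  u(9) = 8,  u(10) = 27,  u(11) = 34,  u(12) = 40,  u(13) = 30,  u(14) = 37,  u(15) = 14,  u(16) = 11,  u(17) = 17,  u(18) = 38,  u(19) = 5,  u(20) = 17,  u(21) = 32,  u(22) = 22,  u(23) = 38,  u(24) = 10,  u(25) = 37,  u(26) = 35,  u(27) = 13,  u(28) = 5,  u(29) = 33,  u(30) = 14,  u(31) = 7,  u(32) = 1,  u(33) = 11,  u(34) = 4,  u(35) = 27,  u(36) = 30,  u(37) = 24,  u(38) = 3,  u(39) = 36,  u(40) = 24,  u(41) = 9.
Since (u(40), u(41)) = (u(0), u(1)) = (24, 9) (two consecutive terms determine the rest), the sequence is periodic with period 40.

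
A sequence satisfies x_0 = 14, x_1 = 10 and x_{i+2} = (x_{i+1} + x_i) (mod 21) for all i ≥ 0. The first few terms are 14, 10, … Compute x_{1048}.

14

Listing terms: x_0 = 14; x_1 = 10; x_2 = 3; x_3 = 13; x_4 = 16; x_5 = 8; x_6 = 3; x_7 = 11; x_8 = 14; x_9 = 4; x_{10} = 18; x_{11} = 1; x_{12} = 19; x_{13} = 20; x_{14} = 18; x_{15} = 17; x_{16} = 14; x_{17} = 10.
Since (x_{16}, x_{17}) = (x_0, x_1) = (14, 10) (two consecutive terms determine the rest), the sequence is periodic with period 16.
So x_{1048} = x_{0 + ((1048-0) mod 16)} = x_8 = 14.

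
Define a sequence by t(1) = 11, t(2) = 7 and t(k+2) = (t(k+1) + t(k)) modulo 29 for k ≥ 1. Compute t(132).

t(1) = 11, t(2) = 7, t(3) = 18, t(4) = 25, t(5) = 14, t(6) = 10, t(7) = 24, t(8) = 5, t(9) = 0, t(10) = 5, t(11) = 5, t(12) = 10, t(13) = 15, t(14) = 25, t(15) = 11, t(16) = 7.
The sequence repeats with period 14.
So t(132) = t(1 + ((132-1) mod 14)) = t(6) = 10.

10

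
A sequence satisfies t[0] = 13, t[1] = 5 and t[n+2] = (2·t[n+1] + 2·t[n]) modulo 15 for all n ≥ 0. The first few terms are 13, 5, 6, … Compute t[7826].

6

t[0] = 13,  t[1] = 5,  t[2] = 6,  t[3] = 7,  t[4] = 11,  t[5] = 6,  t[6] = 4,  t[7] = 5,  t[8] = 3,  t[9] = 1,  t[10] = 8,  t[11] = 3,  t[12] = 7,  t[13] = 5,  t[14] = 9,  t[15] = 13,  t[16] = 14,  t[17] = 9,  t[18] = 1,  t[19] = 5,  t[20] = 12,  t[21] = 4,  t[22] = 2,  t[23] = 12,  t[24] = 13,  t[25] = 5.
Since (t[24], t[25]) = (t[0], t[1]) = (13, 5) (two consecutive terms determine the rest), the sequence is periodic with period 24.
So t[7826] = t[0 + ((7826-0) mod 24)] = t[2] = 6.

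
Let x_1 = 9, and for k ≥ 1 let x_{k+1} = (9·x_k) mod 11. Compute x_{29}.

5

Listing terms: x_1 = 9,  x_2 = 4,  x_3 = 3,  x_4 = 5,  x_5 = 1,  x_6 = 9.
The sequence repeats with period 5.
So x_{29} = x_{1 + ((29-1) mod 5)} = x_4 = 5.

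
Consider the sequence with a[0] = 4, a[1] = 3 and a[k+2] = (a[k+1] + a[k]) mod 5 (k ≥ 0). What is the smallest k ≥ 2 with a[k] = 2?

We have a[0] = 4; a[1] = 3; a[2] = 2; a[3] = 0; a[4] = 2; a[5] = 2; a[6] = 4; a[7] = 1; a[8] = 0; a[9] = 1; a[10] = 1; a[11] = 2; a[12] = 3; a[13] = 0; a[14] = 3; a[15] = 3; a[16] = 1; a[17] = 4; a[18] = 0; a[19] = 4; a[20] = 4; a[21] = 3.
The sequence repeats with period 20.
The value 2 first appears (with k ≥ 2) at a[2].

2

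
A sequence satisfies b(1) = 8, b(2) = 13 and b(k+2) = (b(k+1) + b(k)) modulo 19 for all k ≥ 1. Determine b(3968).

b(1) = 8; b(2) = 13; b(3) = 2; b(4) = 15; b(5) = 17; b(6) = 13; b(7) = 11; b(8) = 5; b(9) = 16; b(10) = 2; b(11) = 18; b(12) = 1; b(13) = 0; b(14) = 1; b(15) = 1; b(16) = 2; b(17) = 3; b(18) = 5; b(19) = 8; b(20) = 13.
The sequence repeats with period 18.
So b(3968) = b(1 + ((3968-1) mod 18)) = b(8) = 5.

5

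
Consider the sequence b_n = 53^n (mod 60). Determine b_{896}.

We have b_1 = 53; b_2 = 49; b_3 = 17; b_4 = 1; b_5 = 53.
The sequence repeats with period 4.
(896 - 1) mod 4 = 3, so b_{896} = b_4 = 1.

1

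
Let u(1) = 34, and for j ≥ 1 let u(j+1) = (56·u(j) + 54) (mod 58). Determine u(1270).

Computing terms: u(1) = 34,  u(2) = 44,  u(3) = 24,  u(4) = 6,  u(5) = 42,  u(6) = 28,  u(7) = 56,  u(8) = 0,  u(9) = 54,  u(10) = 4,  u(11) = 46,  u(12) = 20,  u(13) = 14,  u(14) = 26,  u(15) = 2,  u(16) = 50,  u(17) = 12,  u(18) = 30,  u(19) = 52,  u(20) = 8,  u(21) = 38,  u(22) = 36,  u(23) = 40,  u(24) = 32,  u(25) = 48,  u(26) = 16,  u(27) = 22,  u(28) = 10,  u(29) = 34.
The sequence repeats with period 28.
(1270 - 1) mod 28 = 9, so u(1270) = u(10) = 4.

4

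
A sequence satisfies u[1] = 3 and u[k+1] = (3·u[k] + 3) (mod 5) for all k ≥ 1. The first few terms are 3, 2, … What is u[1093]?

Computing terms: u[1] = 3,  u[2] = 2,  u[3] = 4,  u[4] = 0,  u[5] = 3.
Since u[5] = u[1] = 3, the sequence is periodic with period 4.
So u[1093] = u[1 + ((1093-1) mod 4)] = u[1] = 3.

3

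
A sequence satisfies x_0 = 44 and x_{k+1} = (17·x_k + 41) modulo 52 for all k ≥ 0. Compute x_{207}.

11

x_0 = 44; x_1 = 9; x_2 = 38; x_3 = 11; x_4 = 20; x_5 = 17; x_6 = 18; x_7 = 35; x_8 = 12; x_9 = 37; x_{10} = 46; x_{11} = 43; x_{12} = 44.
The sequence repeats with period 12.
So x_{207} = x_{0 + ((207-0) mod 12)} = x_3 = 11.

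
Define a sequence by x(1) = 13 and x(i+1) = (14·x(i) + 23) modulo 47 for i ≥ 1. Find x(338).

21

Listing terms: x(1) = 13,  x(2) = 17,  x(3) = 26,  x(4) = 11,  x(5) = 36,  x(6) = 10,  x(7) = 22,  x(8) = 2,  x(9) = 4,  x(10) = 32,  x(11) = 1,  x(12) = 37,  x(13) = 24,  x(14) = 30,  x(15) = 20,  x(16) = 21,  x(17) = 35,  x(18) = 43,  x(19) = 14,  x(20) = 31,  x(21) = 34,  x(22) = 29,  x(23) = 6,  x(24) = 13.
Since x(24) = x(1) = 13, the sequence is periodic with period 23.
So x(338) = x(1 + ((338-1) mod 23)) = x(16) = 21.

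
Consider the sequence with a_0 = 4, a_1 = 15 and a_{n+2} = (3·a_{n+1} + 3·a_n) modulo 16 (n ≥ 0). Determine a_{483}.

8

a_0 = 4,  a_1 = 15,  a_2 = 9,  a_3 = 8,  a_4 = 3,  a_5 = 1,  a_6 = 12,  a_7 = 7,  a_8 = 9,  a_9 = 0,  a_{10} = 11,  a_{11} = 1,  a_{12} = 4,  a_{13} = 15.
Since (a_{12}, a_{13}) = (a_0, a_1) = (4, 15) (two consecutive terms determine the rest), the sequence is periodic with period 12.
(483 - 0) mod 12 = 3, so a_{483} = a_3 = 8.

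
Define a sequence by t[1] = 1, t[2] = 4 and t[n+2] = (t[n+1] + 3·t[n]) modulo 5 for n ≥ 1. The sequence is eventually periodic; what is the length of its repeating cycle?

Computing terms: t[1] = 1,  t[2] = 4,  t[3] = 2,  t[4] = 4,  t[5] = 0,  t[6] = 2,  t[7] = 2,  t[8] = 3,  t[9] = 4,  t[10] = 3,  t[11] = 0,  t[12] = 4,  t[13] = 4,  t[14] = 1,  t[15] = 3,  t[16] = 1,  t[17] = 0,  t[18] = 3,  t[19] = 3,  t[20] = 2,  t[21] = 1,  t[22] = 2,  t[23] = 0,  t[24] = 1,  t[25] = 1,  t[26] = 4.
Since (t[25], t[26]) = (t[1], t[2]) = (1, 4) (two consecutive terms determine the rest), the sequence is periodic with period 24.

24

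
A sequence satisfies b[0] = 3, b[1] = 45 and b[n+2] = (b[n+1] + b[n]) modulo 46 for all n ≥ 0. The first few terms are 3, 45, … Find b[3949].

We have b[0] = 3; b[1] = 45; b[2] = 2; b[3] = 1; b[4] = 3; b[5] = 4; b[6] = 7; b[7] = 11; b[8] = 18; b[9] = 29; b[10] = 1; b[11] = 30; b[12] = 31; b[13] = 15; b[14] = 0; b[15] = 15; b[16] = 15; b[17] = 30; b[18] = 45; b[19] = 29; b[20] = 28; b[21] = 11; b[22] = 39; b[23] = 4; b[24] = 43; b[25] = 1; b[26] = 44; b[27] = 45; b[28] = 43; b[29] = 42; b[30] = 39; b[31] = 35; b[32] = 28; b[33] = 17; b[34] = 45; b[35] = 16; b[36] = 15; b[37] = 31; b[38] = 0; b[39] = 31; b[40] = 31; b[41] = 16; b[42] = 1; b[43] = 17; b[44] = 18; b[45] = 35; b[46] = 7; b[47] = 42; b[48] = 3; b[49] = 45.
The sequence repeats with period 48.
(3949 - 0) mod 48 = 13, so b[3949] = b[13] = 15.

15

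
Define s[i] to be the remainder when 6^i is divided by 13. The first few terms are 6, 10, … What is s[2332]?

Computing terms: s[1] = 6; s[2] = 10; s[3] = 8; s[4] = 9; s[5] = 2; s[6] = 12; s[7] = 7; s[8] = 3; s[9] = 5; s[10] = 4; s[11] = 11; s[12] = 1; s[13] = 6.
The sequence repeats with period 12.
So s[2332] = s[1 + ((2332-1) mod 12)] = s[4] = 9.

9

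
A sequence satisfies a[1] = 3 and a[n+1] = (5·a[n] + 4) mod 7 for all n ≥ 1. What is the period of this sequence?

6

Listing terms: a[1] = 3, a[2] = 5, a[3] = 1, a[4] = 2, a[5] = 0, a[6] = 4, a[7] = 3.
The sequence repeats with period 6.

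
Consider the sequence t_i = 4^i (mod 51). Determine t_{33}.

4

Listing terms: t_1 = 4; t_2 = 16; t_3 = 13; t_4 = 1; t_5 = 4.
Since t_5 = t_1 = 4, the sequence is periodic with period 4.
So t_{33} = t_{1 + ((33-1) mod 4)} = t_1 = 4.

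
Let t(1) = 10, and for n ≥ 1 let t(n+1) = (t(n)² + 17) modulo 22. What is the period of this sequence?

Computing terms: t(1) = 10, t(2) = 7, t(3) = 0, t(4) = 17, t(5) = 20, t(6) = 21, t(7) = 18, t(8) = 11, t(9) = 6, t(10) = 9, t(11) = 10.
Since t(11) = t(1) = 10, the sequence is periodic with period 10.

10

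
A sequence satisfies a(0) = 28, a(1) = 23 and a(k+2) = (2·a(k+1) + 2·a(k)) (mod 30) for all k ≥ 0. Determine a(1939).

26

We have a(0) = 28, a(1) = 23, a(2) = 12, a(3) = 10, a(4) = 14, a(5) = 18, a(6) = 4, a(7) = 14, a(8) = 6, a(9) = 10, a(10) = 2, a(11) = 24, a(12) = 22, a(13) = 2, a(14) = 18, a(15) = 10, a(16) = 26, a(17) = 12, a(18) = 16, a(19) = 26, a(20) = 24, a(21) = 10, a(22) = 8, a(23) = 6, a(24) = 28, a(25) = 8, a(26) = 12, a(27) = 10.
Since (a(26), a(27)) = (a(2), a(3)) = (12, 10) (two consecutive terms determine the rest), the sequence is eventually periodic: after a pre-period of length 2 it cycles with period 24.
For k ≥ 2, a(k) depends only on (k - 2) mod 24. (1939 - 2) mod 24 = 17, so a(1939) = a(19) = 26.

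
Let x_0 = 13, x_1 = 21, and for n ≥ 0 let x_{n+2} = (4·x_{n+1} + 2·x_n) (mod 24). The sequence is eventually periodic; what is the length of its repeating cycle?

Listing terms: x_0 = 13, x_1 = 21, x_2 = 14, x_3 = 2, x_4 = 12, x_5 = 4, x_6 = 16, x_7 = 0, x_8 = 8, x_9 = 8, x_{10} = 0, x_{11} = 16, x_{12} = 16, x_{13} = 0.
Since (x_{12}, x_{13}) = (x_6, x_7) = (16, 0) (two consecutive terms determine the rest), the sequence is eventually periodic: after a pre-period of length 6 it cycles with period 6.

6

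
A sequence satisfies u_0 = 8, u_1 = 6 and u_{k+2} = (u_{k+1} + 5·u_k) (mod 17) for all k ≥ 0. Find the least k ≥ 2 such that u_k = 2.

u_0 = 8, u_1 = 6, u_2 = 12, u_3 = 8, u_4 = 0, u_5 = 6, u_6 = 6, u_7 = 2, u_8 = 15, u_9 = 8, u_{10} = 15, u_{11} = 4, u_{12} = 11, u_{13} = 14, u_{14} = 1, u_{15} = 3, u_{16} = 8, u_{17} = 6.
The sequence repeats with period 16.
The value 2 first appears (with k ≥ 2) at u_7.

7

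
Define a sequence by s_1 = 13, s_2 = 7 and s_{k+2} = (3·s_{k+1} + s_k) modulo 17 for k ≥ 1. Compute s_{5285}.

4

s_1 = 13; s_2 = 7; s_3 = 0; s_4 = 7; s_5 = 4; s_6 = 2; s_7 = 10; s_8 = 15; s_9 = 4; s_{10} = 10; s_{11} = 0; s_{12} = 10; s_{13} = 13; s_{14} = 15; s_{15} = 7; s_{16} = 2; s_{17} = 13; s_{18} = 7.
The sequence repeats with period 16.
(5285 - 1) mod 16 = 4, so s_{5285} = s_5 = 4.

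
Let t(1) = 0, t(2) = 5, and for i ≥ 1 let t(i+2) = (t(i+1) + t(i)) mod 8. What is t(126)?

1

We have t(1) = 0, t(2) = 5, t(3) = 5, t(4) = 2, t(5) = 7, t(6) = 1, t(7) = 0, t(8) = 1, t(9) = 1, t(10) = 2, t(11) = 3, t(12) = 5, t(13) = 0, t(14) = 5.
Since (t(13), t(14)) = (t(1), t(2)) = (0, 5) (two consecutive terms determine the rest), the sequence is periodic with period 12.
So t(126) = t(1 + ((126-1) mod 12)) = t(6) = 1.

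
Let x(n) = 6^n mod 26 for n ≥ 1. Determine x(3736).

Computing terms: x(1) = 6; x(2) = 10; x(3) = 8; x(4) = 22; x(5) = 2; x(6) = 12; x(7) = 20; x(8) = 16; x(9) = 18; x(10) = 4; x(11) = 24; x(12) = 14; x(13) = 6.
Since x(13) = x(1) = 6, the sequence is periodic with period 12.
(3736 - 1) mod 12 = 3, so x(3736) = x(4) = 22.

22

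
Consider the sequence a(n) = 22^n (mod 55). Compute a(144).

Listing terms: a(0) = 1, a(1) = 22, a(2) = 44, a(3) = 33, a(4) = 11, a(5) = 22.
Since a(5) = a(1) = 22, the sequence is eventually periodic: after a pre-period of length 1 it cycles with period 4.
For n ≥ 1, a(n) depends only on (n - 1) mod 4. (144 - 1) mod 4 = 3, so a(144) = a(4) = 11.

11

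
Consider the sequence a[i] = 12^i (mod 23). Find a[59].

Listing terms: a[1] = 12, a[2] = 6, a[3] = 3, a[4] = 13, a[5] = 18, a[6] = 9, a[7] = 16, a[8] = 8, a[9] = 4, a[10] = 2, a[11] = 1, a[12] = 12.
The sequence repeats with period 11.
So a[59] = a[1 + ((59-1) mod 11)] = a[4] = 13.

13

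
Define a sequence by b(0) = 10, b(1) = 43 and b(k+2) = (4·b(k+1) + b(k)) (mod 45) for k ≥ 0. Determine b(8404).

26

Computing terms: b(0) = 10; b(1) = 43; b(2) = 2; b(3) = 6; b(4) = 26; b(5) = 20; b(6) = 16; b(7) = 39; b(8) = 37; b(9) = 7; b(10) = 20; b(11) = 42; b(12) = 8; b(13) = 29; b(14) = 34; b(15) = 30; b(16) = 19; b(17) = 16; b(18) = 38; b(19) = 33; b(20) = 35; b(21) = 38; b(22) = 7; b(23) = 21; b(24) = 1; b(25) = 25; b(26) = 11; b(27) = 24; b(28) = 17; b(29) = 2; b(30) = 25; b(31) = 12; b(32) = 28; b(33) = 34; b(34) = 29; b(35) = 15; b(36) = 44; b(37) = 11; b(38) = 43; b(39) = 3; b(40) = 10; b(41) = 43.
The sequence repeats with period 40.
So b(8404) = b(0 + ((8404-0) mod 40)) = b(4) = 26.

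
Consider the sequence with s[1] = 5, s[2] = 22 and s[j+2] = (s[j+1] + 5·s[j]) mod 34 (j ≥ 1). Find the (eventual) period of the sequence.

Computing terms: s[1] = 5; s[2] = 22; s[3] = 13; s[4] = 21; s[5] = 18; s[6] = 21; s[7] = 9; s[8] = 12; s[9] = 23; s[10] = 15; s[11] = 28; s[12] = 1; s[13] = 5; s[14] = 10; s[15] = 1; s[16] = 17; s[17] = 22; s[18] = 5; s[19] = 13; s[20] = 4; s[21] = 1; s[22] = 21; s[23] = 26; s[24] = 29; s[25] = 23; s[26] = 32; s[27] = 11; s[28] = 1; s[29] = 22; s[30] = 27; s[31] = 1; s[32] = 0; s[33] = 5; s[34] = 5; s[35] = 30; s[36] = 21; s[37] = 1; s[38] = 4; s[39] = 9; s[40] = 29; s[41] = 6; s[42] = 15; s[43] = 11; s[44] = 18; s[45] = 5; s[46] = 27; s[47] = 18; s[48] = 17; s[49] = 5; s[50] = 22.
Since (s[49], s[50]) = (s[1], s[2]) = (5, 22) (two consecutive terms determine the rest), the sequence is periodic with period 48.

48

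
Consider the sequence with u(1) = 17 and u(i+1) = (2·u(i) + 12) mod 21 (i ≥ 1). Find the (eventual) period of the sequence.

u(1) = 17, u(2) = 4, u(3) = 20, u(4) = 10, u(5) = 11, u(6) = 13, u(7) = 17.
The sequence repeats with period 6.

6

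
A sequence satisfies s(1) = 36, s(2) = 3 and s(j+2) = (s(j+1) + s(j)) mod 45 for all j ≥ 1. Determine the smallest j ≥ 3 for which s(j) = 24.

s(1) = 36, s(2) = 3, s(3) = 39, s(4) = 42, s(5) = 36, s(6) = 33, s(7) = 24, s(8) = 12, s(9) = 36, s(10) = 3.
Since (s(9), s(10)) = (s(1), s(2)) = (36, 3) (two consecutive terms determine the rest), the sequence is periodic with period 8.
The value 24 first appears (with j ≥ 3) at s(7).

7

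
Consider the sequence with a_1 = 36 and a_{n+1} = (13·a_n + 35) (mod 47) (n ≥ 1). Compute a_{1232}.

15

We have a_1 = 36, a_2 = 33, a_3 = 41, a_4 = 4, a_5 = 40, a_6 = 38, a_7 = 12, a_8 = 3, a_9 = 27, a_{10} = 10, a_{11} = 24, a_{12} = 18, a_{13} = 34, a_{14} = 7, a_{15} = 32, a_{16} = 28, a_{17} = 23, a_{18} = 5, a_{19} = 6, a_{20} = 19, a_{21} = 0, a_{22} = 35, a_{23} = 20, a_{24} = 13, a_{25} = 16, a_{26} = 8, a_{27} = 45, a_{28} = 9, a_{29} = 11, a_{30} = 37, a_{31} = 46, a_{32} = 22, a_{33} = 39, a_{34} = 25, a_{35} = 31, a_{36} = 15, a_{37} = 42, a_{38} = 17, a_{39} = 21, a_{40} = 26, a_{41} = 44, a_{42} = 43, a_{43} = 30, a_{44} = 2, a_{45} = 14, a_{46} = 29, a_{47} = 36.
Since a_{47} = a_1 = 36, the sequence is periodic with period 46.
(1232 - 1) mod 46 = 35, so a_{1232} = a_{36} = 15.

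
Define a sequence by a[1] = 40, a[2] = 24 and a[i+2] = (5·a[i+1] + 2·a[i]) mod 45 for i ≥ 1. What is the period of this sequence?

We have a[1] = 40; a[2] = 24; a[3] = 20; a[4] = 13; a[5] = 15; a[6] = 11; a[7] = 40; a[8] = 42; a[9] = 20; a[10] = 4; a[11] = 15; a[12] = 38; a[13] = 40; a[14] = 6; a[15] = 20; a[16] = 22; a[17] = 15; a[18] = 29; a[19] = 40; a[20] = 33; a[21] = 20; a[22] = 31; a[23] = 15; a[24] = 2; a[25] = 40; a[26] = 24.
Since (a[25], a[26]) = (a[1], a[2]) = (40, 24) (two consecutive terms determine the rest), the sequence is periodic with period 24.

24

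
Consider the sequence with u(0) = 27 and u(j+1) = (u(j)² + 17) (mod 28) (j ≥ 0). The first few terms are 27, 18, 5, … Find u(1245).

14

u(0) = 27, u(1) = 18, u(2) = 5, u(3) = 14, u(4) = 17, u(5) = 26, u(6) = 21, u(7) = 10, u(8) = 5.
Since u(8) = u(2) = 5, the sequence is eventually periodic: after a pre-period of length 2 it cycles with period 6.
For j ≥ 2, u(j) depends only on (j - 2) mod 6. (1245 - 2) mod 6 = 1, so u(1245) = u(3) = 14.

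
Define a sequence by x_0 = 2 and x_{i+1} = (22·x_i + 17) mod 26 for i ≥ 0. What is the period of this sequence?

Listing terms: x_0 = 2; x_1 = 9; x_2 = 7; x_3 = 15; x_4 = 9.
Since x_4 = x_1 = 9, the sequence is eventually periodic: after a pre-period of length 1 it cycles with period 3.

3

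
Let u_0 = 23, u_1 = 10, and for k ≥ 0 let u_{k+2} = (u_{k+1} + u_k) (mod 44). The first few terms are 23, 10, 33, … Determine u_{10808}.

Computing terms: u_0 = 23; u_1 = 10; u_2 = 33; u_3 = 43; u_4 = 32; u_5 = 31; u_6 = 19; u_7 = 6; u_8 = 25; u_9 = 31; u_{10} = 12; u_{11} = 43; u_{12} = 11; u_{13} = 10; u_{14} = 21; u_{15} = 31; u_{16} = 8; u_{17} = 39; u_{18} = 3; u_{19} = 42; u_{20} = 1; u_{21} = 43; u_{22} = 0; u_{23} = 43; u_{24} = 43; u_{25} = 42; u_{26} = 41; u_{27} = 39; u_{28} = 36; u_{29} = 31; u_{30} = 23; u_{31} = 10.
The sequence repeats with period 30.
So u_{10808} = u_{0 + ((10808-0) mod 30)} = u_8 = 25.

25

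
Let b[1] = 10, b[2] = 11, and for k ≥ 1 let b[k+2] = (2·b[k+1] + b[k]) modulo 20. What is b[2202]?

Computing terms: b[1] = 10,  b[2] = 11,  b[3] = 12,  b[4] = 15,  b[5] = 2,  b[6] = 19,  b[7] = 0,  b[8] = 19,  b[9] = 18,  b[10] = 15,  b[11] = 8,  b[12] = 11,  b[13] = 10,  b[14] = 11.
The sequence repeats with period 12.
(2202 - 1) mod 12 = 5, so b[2202] = b[6] = 19.

19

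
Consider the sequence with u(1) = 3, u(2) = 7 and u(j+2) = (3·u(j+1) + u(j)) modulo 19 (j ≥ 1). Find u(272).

13

We have u(1) = 3, u(2) = 7, u(3) = 5, u(4) = 3, u(5) = 14, u(6) = 7, u(7) = 16, u(8) = 17, u(9) = 10, u(10) = 9, u(11) = 18, u(12) = 6, u(13) = 17, u(14) = 0, u(15) = 17, u(16) = 13, u(17) = 18, u(18) = 10, u(19) = 10, u(20) = 2, u(21) = 16, u(22) = 12, u(23) = 14, u(24) = 16, u(25) = 5, u(26) = 12, u(27) = 3, u(28) = 2, u(29) = 9, u(30) = 10, u(31) = 1, u(32) = 13, u(33) = 2, u(34) = 0, u(35) = 2, u(36) = 6, u(37) = 1, u(38) = 9, u(39) = 9, u(40) = 17, u(41) = 3, u(42) = 7.
The sequence repeats with period 40.
So u(272) = u(1 + ((272-1) mod 40)) = u(32) = 13.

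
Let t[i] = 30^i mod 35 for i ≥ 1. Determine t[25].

Computing terms: t[1] = 30, t[2] = 25, t[3] = 15, t[4] = 30.
Since t[4] = t[1] = 30, the sequence is periodic with period 3.
(25 - 1) mod 3 = 0, so t[25] = t[1] = 30.

30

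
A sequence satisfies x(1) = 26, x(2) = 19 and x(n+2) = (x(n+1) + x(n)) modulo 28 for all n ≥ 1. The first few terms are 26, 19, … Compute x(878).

23

We have x(1) = 26; x(2) = 19; x(3) = 17; x(4) = 8; x(5) = 25; x(6) = 5; x(7) = 2; x(8) = 7; x(9) = 9; x(10) = 16; x(11) = 25; x(12) = 13; x(13) = 10; x(14) = 23; x(15) = 5; x(16) = 0; x(17) = 5; x(18) = 5; x(19) = 10; x(20) = 15; x(21) = 25; x(22) = 12; x(23) = 9; x(24) = 21; x(25) = 2; x(26) = 23; x(27) = 25; x(28) = 20; x(29) = 17; x(30) = 9; x(31) = 26; x(32) = 7; x(33) = 5; x(34) = 12; x(35) = 17; x(36) = 1; x(37) = 18; x(38) = 19; x(39) = 9; x(40) = 0; x(41) = 9; x(42) = 9; x(43) = 18; x(44) = 27; x(45) = 17; x(46) = 16; x(47) = 5; x(48) = 21; x(49) = 26; x(50) = 19.
The sequence repeats with period 48.
(878 - 1) mod 48 = 13, so x(878) = x(14) = 23.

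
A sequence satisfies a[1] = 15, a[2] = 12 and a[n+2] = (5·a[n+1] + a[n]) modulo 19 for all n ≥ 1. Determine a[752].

11

We have a[1] = 15,  a[2] = 12,  a[3] = 18,  a[4] = 7,  a[5] = 15,  a[6] = 6,  a[7] = 7,  a[8] = 3,  a[9] = 3,  a[10] = 18,  a[11] = 17,  a[12] = 8,  a[13] = 0,  a[14] = 8,  a[15] = 2,  a[16] = 18,  a[17] = 16,  a[18] = 3,  a[19] = 12,  a[20] = 6,  a[21] = 4,  a[22] = 7,  a[23] = 1,  a[24] = 12,  a[25] = 4,  a[26] = 13,  a[27] = 12,  a[28] = 16,  a[29] = 16,  a[30] = 1,  a[31] = 2,  a[32] = 11,  a[33] = 0,  a[34] = 11,  a[35] = 17,  a[36] = 1,  a[37] = 3,  a[38] = 16,  a[39] = 7,  a[40] = 13,  a[41] = 15,  a[42] = 12.
The sequence repeats with period 40.
(752 - 1) mod 40 = 31, so a[752] = a[32] = 11.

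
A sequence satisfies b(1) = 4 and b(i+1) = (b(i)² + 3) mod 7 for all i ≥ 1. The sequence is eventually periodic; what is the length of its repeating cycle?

Computing terms: b(1) = 4,  b(2) = 5,  b(3) = 0,  b(4) = 3,  b(5) = 5.
Since b(5) = b(2) = 5, the sequence is eventually periodic: after a pre-period of length 1 it cycles with period 3.

3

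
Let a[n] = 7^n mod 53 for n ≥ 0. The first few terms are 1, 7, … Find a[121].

We have a[0] = 1,  a[1] = 7,  a[2] = 49,  a[3] = 25,  a[4] = 16,  a[5] = 6,  a[6] = 42,  a[7] = 29,  a[8] = 44,  a[9] = 43,  a[10] = 36,  a[11] = 40,  a[12] = 15,  a[13] = 52,  a[14] = 46,  a[15] = 4,  a[16] = 28,  a[17] = 37,  a[18] = 47,  a[19] = 11,  a[20] = 24,  a[21] = 9,  a[22] = 10,  a[23] = 17,  a[24] = 13,  a[25] = 38,  a[26] = 1.
The sequence repeats with period 26.
(121 - 0) mod 26 = 17, so a[121] = a[17] = 37.

37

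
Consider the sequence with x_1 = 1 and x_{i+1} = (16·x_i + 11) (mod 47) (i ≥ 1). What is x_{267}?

Listing terms: x_1 = 1, x_2 = 27, x_3 = 20, x_4 = 2, x_5 = 43, x_6 = 41, x_7 = 9, x_8 = 14, x_9 = 0, x_{10} = 11, x_{11} = 46, x_{12} = 42, x_{13} = 25, x_{14} = 35, x_{15} = 7, x_{16} = 29, x_{17} = 5, x_{18} = 44, x_{19} = 10, x_{20} = 30, x_{21} = 21, x_{22} = 18, x_{23} = 17, x_{24} = 1.
Since x_{24} = x_1 = 1, the sequence is periodic with period 23.
So x_{267} = x_{1 + ((267-1) mod 23)} = x_{14} = 35.

35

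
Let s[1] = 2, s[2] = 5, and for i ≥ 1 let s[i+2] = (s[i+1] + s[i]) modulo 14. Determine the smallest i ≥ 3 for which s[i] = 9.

We have s[1] = 2, s[2] = 5, s[3] = 7, s[4] = 12, s[5] = 5, s[6] = 3, s[7] = 8, s[8] = 11, s[9] = 5, s[10] = 2, s[11] = 7, s[12] = 9, s[13] = 2, s[14] = 11, s[15] = 13, s[16] = 10, s[17] = 9, s[18] = 5, s[19] = 0, s[20] = 5, s[21] = 5, s[22] = 10, s[23] = 1, s[24] = 11, s[25] = 12, s[26] = 9, s[27] = 7, s[28] = 2, s[29] = 9, s[30] = 11, s[31] = 6, s[32] = 3, s[33] = 9, s[34] = 12, s[35] = 7, s[36] = 5, s[37] = 12, s[38] = 3, s[39] = 1, s[40] = 4, s[41] = 5, s[42] = 9, s[43] = 0, s[44] = 9, s[45] = 9, s[46] = 4, s[47] = 13, s[48] = 3, s[49] = 2, s[50] = 5.
The sequence repeats with period 48.
The value 9 first appears (with i ≥ 3) at s[12].

12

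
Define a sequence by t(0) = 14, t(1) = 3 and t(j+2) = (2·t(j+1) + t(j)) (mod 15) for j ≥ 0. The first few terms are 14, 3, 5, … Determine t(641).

t(0) = 14; t(1) = 3; t(2) = 5; t(3) = 13; t(4) = 1; t(5) = 0; t(6) = 1; t(7) = 2; t(8) = 5; t(9) = 12; t(10) = 14; t(11) = 10; t(12) = 4; t(13) = 3; t(14) = 10; t(15) = 8; t(16) = 11; t(17) = 0; t(18) = 11; t(19) = 7; t(20) = 10; t(21) = 12; t(22) = 4; t(23) = 5; t(24) = 14; t(25) = 3.
Since (t(24), t(25)) = (t(0), t(1)) = (14, 3) (two consecutive terms determine the rest), the sequence is periodic with period 24.
So t(641) = t(0 + ((641-0) mod 24)) = t(17) = 0.

0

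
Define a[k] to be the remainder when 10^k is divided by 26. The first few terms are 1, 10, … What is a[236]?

We have a[0] = 1; a[1] = 10; a[2] = 22; a[3] = 12; a[4] = 16; a[5] = 4; a[6] = 14; a[7] = 10.
Since a[7] = a[1] = 10, the sequence is eventually periodic: after a pre-period of length 1 it cycles with period 6.
For k ≥ 1, a[k] depends only on (k - 1) mod 6. (236 - 1) mod 6 = 1, so a[236] = a[2] = 22.

22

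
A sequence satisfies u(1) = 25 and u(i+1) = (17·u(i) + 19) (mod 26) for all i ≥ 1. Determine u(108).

8

We have u(1) = 25; u(2) = 2; u(3) = 1; u(4) = 10; u(5) = 7; u(6) = 8; u(7) = 25.
The sequence repeats with period 6.
(108 - 1) mod 6 = 5, so u(108) = u(6) = 8.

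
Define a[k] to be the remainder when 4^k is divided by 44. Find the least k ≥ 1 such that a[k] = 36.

4

a[0] = 1,  a[1] = 4,  a[2] = 16,  a[3] = 20,  a[4] = 36,  a[5] = 12,  a[6] = 4.
Since a[6] = a[1] = 4, the sequence is eventually periodic: after a pre-period of length 1 it cycles with period 5.
The value 36 first appears (with k ≥ 1) at a[4].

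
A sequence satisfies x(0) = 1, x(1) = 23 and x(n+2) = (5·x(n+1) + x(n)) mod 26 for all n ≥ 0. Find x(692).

14

Listing terms: x(0) = 1; x(1) = 23; x(2) = 12; x(3) = 5; x(4) = 11; x(5) = 8; x(6) = 25; x(7) = 3; x(8) = 14; x(9) = 21; x(10) = 15; x(11) = 18; x(12) = 1; x(13) = 23.
Since (x(12), x(13)) = (x(0), x(1)) = (1, 23) (two consecutive terms determine the rest), the sequence is periodic with period 12.
So x(692) = x(0 + ((692-0) mod 12)) = x(8) = 14.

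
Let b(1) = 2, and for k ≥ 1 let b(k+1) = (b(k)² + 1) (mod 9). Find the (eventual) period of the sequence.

3

Listing terms: b(1) = 2, b(2) = 5, b(3) = 8, b(4) = 2.
The sequence repeats with period 3.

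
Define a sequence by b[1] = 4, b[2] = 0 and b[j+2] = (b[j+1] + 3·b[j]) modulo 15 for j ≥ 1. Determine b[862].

Listing terms: b[1] = 4, b[2] = 0, b[3] = 12, b[4] = 12, b[5] = 3, b[6] = 9, b[7] = 3, b[8] = 0, b[9] = 9, b[10] = 9, b[11] = 6, b[12] = 3, b[13] = 6, b[14] = 0, b[15] = 3, b[16] = 3, b[17] = 12, b[18] = 6, b[19] = 12, b[20] = 0, b[21] = 6, b[22] = 6, b[23] = 9, b[24] = 12, b[25] = 9, b[26] = 0, b[27] = 12.
Since (b[26], b[27]) = (b[2], b[3]) = (0, 12) (two consecutive terms determine the rest), the sequence is eventually periodic: after a pre-period of length 1 it cycles with period 24.
For j ≥ 2, b[j] depends only on (j - 2) mod 24. (862 - 2) mod 24 = 20, so b[862] = b[22] = 6.

6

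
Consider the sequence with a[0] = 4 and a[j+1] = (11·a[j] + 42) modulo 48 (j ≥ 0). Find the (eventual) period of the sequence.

a[0] = 4, a[1] = 38, a[2] = 28, a[3] = 14, a[4] = 4.
The sequence repeats with period 4.

4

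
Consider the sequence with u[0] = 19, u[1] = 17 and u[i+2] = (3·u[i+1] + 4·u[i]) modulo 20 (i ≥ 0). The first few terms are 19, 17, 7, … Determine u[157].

13

We have u[0] = 19,  u[1] = 17,  u[2] = 7,  u[3] = 9,  u[4] = 15,  u[5] = 1,  u[6] = 3,  u[7] = 13,  u[8] = 11,  u[9] = 5,  u[10] = 19,  u[11] = 17.
The sequence repeats with period 10.
(157 - 0) mod 10 = 7, so u[157] = u[7] = 13.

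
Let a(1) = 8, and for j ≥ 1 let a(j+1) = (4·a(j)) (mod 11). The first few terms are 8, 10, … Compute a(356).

8

We have a(1) = 8,  a(2) = 10,  a(3) = 7,  a(4) = 6,  a(5) = 2,  a(6) = 8.
The sequence repeats with period 5.
So a(356) = a(1 + ((356-1) mod 5)) = a(1) = 8.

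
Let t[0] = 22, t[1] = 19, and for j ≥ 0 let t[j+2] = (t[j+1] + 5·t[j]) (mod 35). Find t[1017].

Computing terms: t[0] = 22, t[1] = 19, t[2] = 24, t[3] = 14, t[4] = 29, t[5] = 29, t[6] = 34, t[7] = 4, t[8] = 34, t[9] = 19, t[10] = 14, t[11] = 4, t[12] = 4, t[13] = 24, t[14] = 9, t[15] = 24, t[16] = 34, t[17] = 14, t[18] = 9, t[19] = 9, t[20] = 19, t[21] = 29, t[22] = 19, t[23] = 24.
Since (t[22], t[23]) = (t[1], t[2]) = (19, 24) (two consecutive terms determine the rest), the sequence is eventually periodic: after a pre-period of length 1 it cycles with period 21.
For j ≥ 1, t[j] depends only on (j - 1) mod 21. (1017 - 1) mod 21 = 8, so t[1017] = t[9] = 19.

19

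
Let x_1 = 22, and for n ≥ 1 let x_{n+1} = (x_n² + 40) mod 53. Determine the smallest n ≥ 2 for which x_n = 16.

We have x_1 = 22; x_2 = 47; x_3 = 23; x_4 = 39; x_5 = 24; x_6 = 33; x_7 = 16; x_8 = 31; x_9 = 47.
Since x_9 = x_2 = 47, the sequence is eventually periodic: after a pre-period of length 1 it cycles with period 7.
The value 16 first appears (with n ≥ 2) at x_7.

7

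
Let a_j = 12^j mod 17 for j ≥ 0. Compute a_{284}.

Listing terms: a_0 = 1,  a_1 = 12,  a_2 = 8,  a_3 = 11,  a_4 = 13,  a_5 = 3,  a_6 = 2,  a_7 = 7,  a_8 = 16,  a_9 = 5,  a_{10} = 9,  a_{11} = 6,  a_{12} = 4,  a_{13} = 14,  a_{14} = 15,  a_{15} = 10,  a_{16} = 1.
The sequence repeats with period 16.
So a_{284} = a_{0 + ((284-0) mod 16)} = a_{12} = 4.

4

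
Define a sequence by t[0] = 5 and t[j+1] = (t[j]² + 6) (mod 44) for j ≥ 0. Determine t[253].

7

We have t[0] = 5,  t[1] = 31,  t[2] = 43,  t[3] = 7,  t[4] = 11,  t[5] = 39,  t[6] = 31.
Since t[6] = t[1] = 31, the sequence is eventually periodic: after a pre-period of length 1 it cycles with period 5.
For j ≥ 1, t[j] depends only on (j - 1) mod 5. (253 - 1) mod 5 = 2, so t[253] = t[3] = 7.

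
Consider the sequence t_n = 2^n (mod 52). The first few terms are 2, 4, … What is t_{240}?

40

Listing terms: t_1 = 2,  t_2 = 4,  t_3 = 8,  t_4 = 16,  t_5 = 32,  t_6 = 12,  t_7 = 24,  t_8 = 48,  t_9 = 44,  t_{10} = 36,  t_{11} = 20,  t_{12} = 40,  t_{13} = 28,  t_{14} = 4.
Since t_{14} = t_2 = 4, the sequence is eventually periodic: after a pre-period of length 1 it cycles with period 12.
For n ≥ 2, t_n depends only on (n - 2) mod 12. (240 - 2) mod 12 = 10, so t_{240} = t_{12} = 40.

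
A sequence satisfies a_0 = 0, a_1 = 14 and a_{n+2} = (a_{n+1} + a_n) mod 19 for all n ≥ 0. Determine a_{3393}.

Computing terms: a_0 = 0,  a_1 = 14,  a_2 = 14,  a_3 = 9,  a_4 = 4,  a_5 = 13,  a_6 = 17,  a_7 = 11,  a_8 = 9,  a_9 = 1,  a_{10} = 10,  a_{11} = 11,  a_{12} = 2,  a_{13} = 13,  a_{14} = 15,  a_{15} = 9,  a_{16} = 5,  a_{17} = 14,  a_{18} = 0,  a_{19} = 14.
The sequence repeats with period 18.
(3393 - 0) mod 18 = 9, so a_{3393} = a_9 = 1.

1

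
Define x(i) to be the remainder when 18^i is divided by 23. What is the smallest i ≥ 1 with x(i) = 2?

Computing terms: x(0) = 1; x(1) = 18; x(2) = 2; x(3) = 13; x(4) = 4; x(5) = 3; x(6) = 8; x(7) = 6; x(8) = 16; x(9) = 12; x(10) = 9; x(11) = 1.
The sequence repeats with period 11.
The value 2 first appears (with i ≥ 1) at x(2).

2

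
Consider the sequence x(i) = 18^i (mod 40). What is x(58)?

Listing terms: x(0) = 1,  x(1) = 18,  x(2) = 4,  x(3) = 32,  x(4) = 16,  x(5) = 8,  x(6) = 24,  x(7) = 32.
Since x(7) = x(3) = 32, the sequence is eventually periodic: after a pre-period of length 3 it cycles with period 4.
For i ≥ 3, x(i) depends only on (i - 3) mod 4. (58 - 3) mod 4 = 3, so x(58) = x(6) = 24.

24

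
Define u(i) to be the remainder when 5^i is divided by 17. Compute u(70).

u(0) = 1, u(1) = 5, u(2) = 8, u(3) = 6, u(4) = 13, u(5) = 14, u(6) = 2, u(7) = 10, u(8) = 16, u(9) = 12, u(10) = 9, u(11) = 11, u(12) = 4, u(13) = 3, u(14) = 15, u(15) = 7, u(16) = 1.
The sequence repeats with period 16.
So u(70) = u(0 + ((70-0) mod 16)) = u(6) = 2.

2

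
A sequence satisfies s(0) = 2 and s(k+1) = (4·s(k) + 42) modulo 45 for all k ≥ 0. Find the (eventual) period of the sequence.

Listing terms: s(0) = 2,  s(1) = 5,  s(2) = 17,  s(3) = 20,  s(4) = 32,  s(5) = 35,  s(6) = 2.
Since s(6) = s(0) = 2, the sequence is periodic with period 6.

6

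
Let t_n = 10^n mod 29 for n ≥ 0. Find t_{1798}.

22

Listing terms: t_0 = 1,  t_1 = 10,  t_2 = 13,  t_3 = 14,  t_4 = 24,  t_5 = 8,  t_6 = 22,  t_7 = 17,  t_8 = 25,  t_9 = 18,  t_{10} = 6,  t_{11} = 2,  t_{12} = 20,  t_{13} = 26,  t_{14} = 28,  t_{15} = 19,  t_{16} = 16,  t_{17} = 15,  t_{18} = 5,  t_{19} = 21,  t_{20} = 7,  t_{21} = 12,  t_{22} = 4,  t_{23} = 11,  t_{24} = 23,  t_{25} = 27,  t_{26} = 9,  t_{27} = 3,  t_{28} = 1.
Since t_{28} = t_0 = 1, the sequence is periodic with period 28.
(1798 - 0) mod 28 = 6, so t_{1798} = t_6 = 22.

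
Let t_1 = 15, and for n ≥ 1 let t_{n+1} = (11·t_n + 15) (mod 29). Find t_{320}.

We have t_1 = 15,  t_2 = 6,  t_3 = 23,  t_4 = 7,  t_5 = 5,  t_6 = 12,  t_7 = 2,  t_8 = 8,  t_9 = 16,  t_{10} = 17,  t_{11} = 28,  t_{12} = 4,  t_{13} = 1,  t_{14} = 26,  t_{15} = 11,  t_{16} = 20,  t_{17} = 3,  t_{18} = 19,  t_{19} = 21,  t_{20} = 14,  t_{21} = 24,  t_{22} = 18,  t_{23} = 10,  t_{24} = 9,  t_{25} = 27,  t_{26} = 22,  t_{27} = 25,  t_{28} = 0,  t_{29} = 15.
Since t_{29} = t_1 = 15, the sequence is periodic with period 28.
(320 - 1) mod 28 = 11, so t_{320} = t_{12} = 4.

4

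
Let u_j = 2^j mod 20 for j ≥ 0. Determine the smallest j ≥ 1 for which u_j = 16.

u_0 = 1, u_1 = 2, u_2 = 4, u_3 = 8, u_4 = 16, u_5 = 12, u_6 = 4.
Since u_6 = u_2 = 4, the sequence is eventually periodic: after a pre-period of length 2 it cycles with period 4.
The value 16 first appears (with j ≥ 1) at u_4.

4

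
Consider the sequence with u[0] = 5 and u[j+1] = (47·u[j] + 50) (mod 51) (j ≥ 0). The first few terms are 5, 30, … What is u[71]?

24

u[0] = 5,  u[1] = 30,  u[2] = 32,  u[3] = 24,  u[4] = 5.
Since u[4] = u[0] = 5, the sequence is periodic with period 4.
So u[71] = u[0 + ((71-0) mod 4)] = u[3] = 24.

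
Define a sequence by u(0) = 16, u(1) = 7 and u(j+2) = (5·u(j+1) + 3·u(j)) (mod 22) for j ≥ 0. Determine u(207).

14

Listing terms: u(0) = 16, u(1) = 7, u(2) = 17, u(3) = 18, u(4) = 9, u(5) = 11, u(6) = 16, u(7) = 3, u(8) = 19, u(9) = 16, u(10) = 5, u(11) = 7, u(12) = 6, u(13) = 7, u(14) = 9, u(15) = 0, u(16) = 5, u(17) = 3, u(18) = 8, u(19) = 5, u(20) = 5, u(21) = 18, u(22) = 17, u(23) = 7, u(24) = 20, u(25) = 11, u(26) = 5, u(27) = 14, u(28) = 19, u(29) = 5, u(30) = 16, u(31) = 7.
Since (u(30), u(31)) = (u(0), u(1)) = (16, 7) (two consecutive terms determine the rest), the sequence is periodic with period 30.
So u(207) = u(0 + ((207-0) mod 30)) = u(27) = 14.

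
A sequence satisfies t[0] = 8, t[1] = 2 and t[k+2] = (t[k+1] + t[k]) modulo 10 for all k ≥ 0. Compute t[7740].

8

We have t[0] = 8; t[1] = 2; t[2] = 0; t[3] = 2; t[4] = 2; t[5] = 4; t[6] = 6; t[7] = 0; t[8] = 6; t[9] = 6; t[10] = 2; t[11] = 8; t[12] = 0; t[13] = 8; t[14] = 8; t[15] = 6; t[16] = 4; t[17] = 0; t[18] = 4; t[19] = 4; t[20] = 8; t[21] = 2.
Since (t[20], t[21]) = (t[0], t[1]) = (8, 2) (two consecutive terms determine the rest), the sequence is periodic with period 20.
(7740 - 0) mod 20 = 0, so t[7740] = t[0] = 8.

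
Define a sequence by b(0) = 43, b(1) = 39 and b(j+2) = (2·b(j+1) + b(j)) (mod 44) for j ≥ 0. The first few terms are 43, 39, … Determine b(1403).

25

b(0) = 43, b(1) = 39, b(2) = 33, b(3) = 17, b(4) = 23, b(5) = 19, b(6) = 17, b(7) = 9, b(8) = 35, b(9) = 35, b(10) = 17, b(11) = 25, b(12) = 23, b(13) = 27, b(14) = 33, b(15) = 5, b(16) = 43, b(17) = 3, b(18) = 5, b(19) = 13, b(20) = 31, b(21) = 31, b(22) = 5, b(23) = 41, b(24) = 43, b(25) = 39.
The sequence repeats with period 24.
(1403 - 0) mod 24 = 11, so b(1403) = b(11) = 25.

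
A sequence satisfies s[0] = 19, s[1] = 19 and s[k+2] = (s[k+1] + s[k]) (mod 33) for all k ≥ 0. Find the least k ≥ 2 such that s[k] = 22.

9

s[0] = 19,  s[1] = 19,  s[2] = 5,  s[3] = 24,  s[4] = 29,  s[5] = 20,  s[6] = 16,  s[7] = 3,  s[8] = 19,  s[9] = 22,  s[10] = 8,  s[11] = 30,  s[12] = 5,  s[13] = 2,  s[14] = 7,  s[15] = 9,  s[16] = 16,  s[17] = 25,  s[18] = 8,  s[19] = 0,  s[20] = 8,  s[21] = 8,  s[22] = 16,  s[23] = 24,  s[24] = 7,  s[25] = 31,  s[26] = 5,  s[27] = 3,  s[28] = 8,  s[29] = 11,  s[30] = 19,  s[31] = 30,  s[32] = 16,  s[33] = 13,  s[34] = 29,  s[35] = 9,  s[36] = 5,  s[37] = 14,  s[38] = 19,  s[39] = 0,  s[40] = 19,  s[41] = 19.
Since (s[40], s[41]) = (s[0], s[1]) = (19, 19) (two consecutive terms determine the rest), the sequence is periodic with period 40.
The value 22 first appears (with k ≥ 2) at s[9].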